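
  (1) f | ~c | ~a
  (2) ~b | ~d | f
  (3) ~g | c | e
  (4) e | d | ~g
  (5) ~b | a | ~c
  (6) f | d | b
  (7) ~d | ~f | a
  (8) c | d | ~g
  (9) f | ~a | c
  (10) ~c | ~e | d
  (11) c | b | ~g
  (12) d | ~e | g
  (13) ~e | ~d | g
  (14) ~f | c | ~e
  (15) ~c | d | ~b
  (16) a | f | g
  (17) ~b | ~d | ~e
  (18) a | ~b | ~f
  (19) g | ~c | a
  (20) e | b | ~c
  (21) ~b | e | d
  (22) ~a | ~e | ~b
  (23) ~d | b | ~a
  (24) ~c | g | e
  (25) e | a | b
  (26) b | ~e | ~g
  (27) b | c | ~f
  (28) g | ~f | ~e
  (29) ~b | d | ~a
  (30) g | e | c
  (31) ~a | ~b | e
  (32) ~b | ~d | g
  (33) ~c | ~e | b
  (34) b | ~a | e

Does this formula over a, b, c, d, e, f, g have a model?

Try f = 1.
Try d = 0.
Try e = 1.
From the singleton clause (~c), c = 0.
That conflicts with the unit clause (c).
That branch fails; take e = 0 instead.
From the singleton clause (~g), g = 0.
From the singleton clause (~b), b = 0.
From the singleton clause (~c), c = 0.
That conflicts with the unit clause (c).
Neither e = 1 nor e = 0 works.
That branch fails; take d = 1 instead.
From the singleton clause (a), a = 1.
From the singleton clause (b), b = 1.
From the singleton clause (~e), e = 0.
That conflicts with the unit clause (e).
Neither d = 1 nor d = 0 works.
That branch fails; take f = 0 instead.
Try c = 0.
From the singleton clause (~a), a = 0.
From the singleton clause (g), g = 1.
From the singleton clause (e), e = 1.
From the singleton clause (d), d = 1.
From the singleton clause (~b), b = 0.
That conflicts with the unit clause (b).
That branch fails; take c = 1 instead.
From the singleton clause (~a), a = 0.
From the singleton clause (~b), b = 0.
From the singleton clause (d), d = 1.
From the singleton clause (g), g = 1.
From the singleton clause (e), e = 1.
That conflicts with the unit clause (~e).
Neither c = 1 nor c = 0 works.
Neither f = 1 nor f = 0 works.
No assignment satisfies every clause.

No, unsatisfiable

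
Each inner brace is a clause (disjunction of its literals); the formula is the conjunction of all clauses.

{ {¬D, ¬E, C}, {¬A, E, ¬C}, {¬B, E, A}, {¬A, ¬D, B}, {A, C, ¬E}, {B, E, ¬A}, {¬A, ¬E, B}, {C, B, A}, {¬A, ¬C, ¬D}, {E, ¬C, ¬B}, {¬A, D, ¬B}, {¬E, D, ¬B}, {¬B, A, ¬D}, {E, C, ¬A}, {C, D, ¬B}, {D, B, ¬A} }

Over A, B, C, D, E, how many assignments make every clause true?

4

There are 2^5 = 32 truth assignments over (A, B, C, D, E).
Split on C. With C = True, the clauses containing C are satisfied and ¬C drops from the rest; 4 of the 2^4 = 16 assignments to the other variables satisfy what remains.
With C = False, by the same count on the reduced clause set, 0 assignments work.
(One model: A=F, B=F, C=T, D=F, E=F.)
Total: 4 + 0 = 4.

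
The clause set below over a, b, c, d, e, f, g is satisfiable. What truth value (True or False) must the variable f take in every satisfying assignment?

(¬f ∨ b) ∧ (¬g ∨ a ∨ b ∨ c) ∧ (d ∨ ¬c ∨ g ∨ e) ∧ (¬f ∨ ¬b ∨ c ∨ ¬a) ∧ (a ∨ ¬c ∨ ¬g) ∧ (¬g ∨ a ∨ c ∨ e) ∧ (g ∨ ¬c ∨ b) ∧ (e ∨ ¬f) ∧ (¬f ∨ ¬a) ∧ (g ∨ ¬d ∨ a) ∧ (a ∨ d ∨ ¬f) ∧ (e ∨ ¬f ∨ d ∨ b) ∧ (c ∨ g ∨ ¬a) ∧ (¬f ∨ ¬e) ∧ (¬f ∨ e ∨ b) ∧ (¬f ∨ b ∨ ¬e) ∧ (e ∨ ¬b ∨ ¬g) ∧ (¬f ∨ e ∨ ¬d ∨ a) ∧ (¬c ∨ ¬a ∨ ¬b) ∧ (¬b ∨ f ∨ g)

Suppose f = True.
From the singleton clause (b), b = True.
From the singleton clause (e), e = True.
That conflicts with the unit clause (¬e).
So every satisfying assignment has f = False.

False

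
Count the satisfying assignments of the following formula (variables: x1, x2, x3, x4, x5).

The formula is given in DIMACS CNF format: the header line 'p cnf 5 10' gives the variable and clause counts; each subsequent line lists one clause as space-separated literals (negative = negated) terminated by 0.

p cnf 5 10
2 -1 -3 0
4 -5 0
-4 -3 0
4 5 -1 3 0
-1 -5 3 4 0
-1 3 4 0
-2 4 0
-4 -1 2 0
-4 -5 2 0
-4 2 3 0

There are 2^5 = 32 truth assignments over (x1, x2, x3, x4, x5).
Split on x4. With x4 = True, the clauses containing x4 are satisfied and ¬x4 drops from the rest; 4 of the 2^4 = 16 assignments to the other variables satisfy what remains.
With x4 = False, by the same count on the reduced clause set, 2 assignments work.
(One model: x1=F, x2=F, x3=F, x4=F, x5=F.)
Total: 4 + 2 = 6.

6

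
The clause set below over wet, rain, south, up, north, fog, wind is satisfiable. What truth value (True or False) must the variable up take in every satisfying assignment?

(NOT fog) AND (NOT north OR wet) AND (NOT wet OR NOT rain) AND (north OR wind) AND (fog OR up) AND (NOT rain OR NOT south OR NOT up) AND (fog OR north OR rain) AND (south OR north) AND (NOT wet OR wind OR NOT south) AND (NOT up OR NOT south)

True

Suppose up = false.
From the singleton clause (NOT fog), fog = false.
But (fog) is also a unit clause — contradiction.
So every satisfying assignment has up = True.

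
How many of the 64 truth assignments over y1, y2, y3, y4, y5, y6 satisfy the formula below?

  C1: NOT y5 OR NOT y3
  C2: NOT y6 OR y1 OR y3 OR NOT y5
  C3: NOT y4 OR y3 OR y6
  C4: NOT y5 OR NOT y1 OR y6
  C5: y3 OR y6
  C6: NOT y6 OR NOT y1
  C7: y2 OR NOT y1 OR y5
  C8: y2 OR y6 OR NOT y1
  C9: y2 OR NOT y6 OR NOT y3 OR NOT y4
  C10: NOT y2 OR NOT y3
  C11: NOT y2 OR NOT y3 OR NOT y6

7

There are 2^6 = 64 truth assignments over (y1, y2, y3, y4, y5, y6).
Split on y2. With y2 = true, the clauses containing y2 are satisfied and NOT y2 drops from the rest; 2 of the 2^5 = 32 assignments to the other variables satisfy what remains.
With y2 = false, by the same count on the reduced clause set, 5 assignments work.
Total: 2 + 5 = 7.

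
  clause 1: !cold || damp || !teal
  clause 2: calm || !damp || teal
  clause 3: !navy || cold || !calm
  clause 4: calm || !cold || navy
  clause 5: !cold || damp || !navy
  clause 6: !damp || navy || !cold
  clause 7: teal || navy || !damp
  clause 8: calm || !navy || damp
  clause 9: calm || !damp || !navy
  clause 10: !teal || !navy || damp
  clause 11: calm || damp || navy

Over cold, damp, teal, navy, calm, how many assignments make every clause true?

7

There are 2^5 = 32 truth assignments over (cold, damp, teal, navy, calm).
Split on damp. With damp = true, the clauses containing damp are satisfied and !damp drops from the rest; 4 of the 2^4 = 16 assignments to the other variables satisfy what remains.
With damp = false, by the same count on the reduced clause set, 3 assignments work.
Total: 4 + 3 = 7.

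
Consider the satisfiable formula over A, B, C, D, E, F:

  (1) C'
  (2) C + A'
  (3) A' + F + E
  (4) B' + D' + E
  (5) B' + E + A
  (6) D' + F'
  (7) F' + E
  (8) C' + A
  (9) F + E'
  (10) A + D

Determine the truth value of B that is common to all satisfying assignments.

Suppose B = 1.
Unit clause (C') forces C = 0.
Unit clause (A') forces A = 0.
Unit clause (E) forces E = 1.
Unit clause (F) forces F = 1.
Unit clause (D') forces D = 0.
Now (D) is unsatisfied and unit — conflict.
So every satisfying assignment has B = False.

False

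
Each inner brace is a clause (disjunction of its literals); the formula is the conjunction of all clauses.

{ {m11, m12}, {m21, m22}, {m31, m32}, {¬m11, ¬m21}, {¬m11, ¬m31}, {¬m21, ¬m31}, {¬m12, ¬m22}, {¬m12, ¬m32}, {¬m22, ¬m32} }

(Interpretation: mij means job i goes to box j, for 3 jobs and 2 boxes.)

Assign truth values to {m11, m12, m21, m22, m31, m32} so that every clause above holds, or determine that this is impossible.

Case m11 = True:
The clause (¬m21) is unit, so m21 = False.
The clause (m22) is unit, so m22 = True.
The clause (¬m31) is unit, so m31 = False.
The clause (m32) is unit, so m32 = True.
That conflicts with the unit clause (¬m32).
So m11 must be the other value — set m11 = False.
The clause (m12) is unit, so m12 = True.
The clause (¬m22) is unit, so m22 = False.
The clause (m21) is unit, so m21 = True.
The clause (¬m31) is unit, so m31 = False.
The clause (m32) is unit, so m32 = True.
That conflicts with the unit clause (¬m32).
Both values of m11 lead to a conflict.

UNSATISFIABLE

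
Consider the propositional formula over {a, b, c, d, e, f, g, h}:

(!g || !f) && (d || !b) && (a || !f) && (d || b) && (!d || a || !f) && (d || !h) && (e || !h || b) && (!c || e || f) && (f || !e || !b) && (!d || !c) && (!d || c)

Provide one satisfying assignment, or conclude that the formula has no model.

Suppose g = false.
Suppose d = true.
Unit clause (!c) forces c = false.
Now (c) is unsatisfied and unit — conflict.
Backtrack on d: now try d = false.
Unit clause (!b) forces b = false.
Now (b) is unsatisfied and unit — conflict.
Neither d = true nor d = false works.
Backtrack on g: now try g = true.
Unit clause (!f) forces f = false.
Suppose d = true.
Unit clause (!c) forces c = false.
Now (c) is unsatisfied and unit — conflict.
Backtrack on d: now try d = false.
Unit clause (!b) forces b = false.
Now (b) is unsatisfied and unit — conflict.
Neither d = true nor d = false works.
Neither g = true nor g = false works.

UNSATISFIABLE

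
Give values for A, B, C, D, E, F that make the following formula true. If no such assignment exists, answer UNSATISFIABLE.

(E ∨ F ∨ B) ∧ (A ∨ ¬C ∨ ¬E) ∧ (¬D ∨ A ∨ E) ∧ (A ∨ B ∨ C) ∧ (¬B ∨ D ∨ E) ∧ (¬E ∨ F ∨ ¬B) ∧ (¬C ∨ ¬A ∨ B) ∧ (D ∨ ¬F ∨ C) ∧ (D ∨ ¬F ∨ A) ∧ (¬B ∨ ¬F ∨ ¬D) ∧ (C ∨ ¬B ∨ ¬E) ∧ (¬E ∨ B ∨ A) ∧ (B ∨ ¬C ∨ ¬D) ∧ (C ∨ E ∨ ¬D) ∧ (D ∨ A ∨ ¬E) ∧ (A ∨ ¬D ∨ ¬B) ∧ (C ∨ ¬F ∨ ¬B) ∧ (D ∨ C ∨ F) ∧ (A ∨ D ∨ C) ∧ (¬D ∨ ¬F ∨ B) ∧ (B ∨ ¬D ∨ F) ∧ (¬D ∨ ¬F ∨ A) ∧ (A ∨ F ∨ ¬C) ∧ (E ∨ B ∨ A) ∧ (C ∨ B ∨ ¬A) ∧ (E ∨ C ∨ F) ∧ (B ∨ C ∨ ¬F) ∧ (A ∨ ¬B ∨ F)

A ↦ True; B ↦ True; C ↦ True; D ↦ False; E ↦ True; F ↦ True

Branch on E: set E = True.
Branch on A: set A = True.
Branch on F: set F = True.
Branch on C: set C = True.
Unit clause (B) forces B = True.
Unit clause (¬D) forces D = False.
Every clause now holds.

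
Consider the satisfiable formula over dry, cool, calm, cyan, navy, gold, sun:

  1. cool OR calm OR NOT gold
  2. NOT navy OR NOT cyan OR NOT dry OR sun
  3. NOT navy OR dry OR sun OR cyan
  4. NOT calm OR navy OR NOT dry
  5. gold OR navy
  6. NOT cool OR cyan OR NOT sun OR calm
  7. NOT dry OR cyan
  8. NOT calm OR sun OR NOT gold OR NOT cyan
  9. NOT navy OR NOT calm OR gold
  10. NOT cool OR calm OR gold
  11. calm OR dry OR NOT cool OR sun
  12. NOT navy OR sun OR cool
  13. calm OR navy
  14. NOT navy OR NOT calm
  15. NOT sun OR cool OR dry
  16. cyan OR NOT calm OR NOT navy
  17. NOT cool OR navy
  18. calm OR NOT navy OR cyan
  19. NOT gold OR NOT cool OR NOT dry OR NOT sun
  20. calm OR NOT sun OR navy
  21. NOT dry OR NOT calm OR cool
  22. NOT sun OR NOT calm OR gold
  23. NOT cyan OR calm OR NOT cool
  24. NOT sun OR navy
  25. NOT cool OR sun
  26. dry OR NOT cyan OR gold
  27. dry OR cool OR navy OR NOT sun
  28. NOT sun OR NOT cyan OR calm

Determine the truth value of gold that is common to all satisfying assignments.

Suppose gold = false.
The clause (navy) is unit, so navy = true.
The clause (NOT calm) is unit, so calm = false.
The clause (NOT cool) is unit, so cool = false.
The clause (sun) is unit, so sun = true.
The clause (dry) is unit, so dry = true.
The clause (cyan) is unit, so cyan = true.
That conflicts with the unit clause (NOT cyan).
So every satisfying assignment has gold = True.

True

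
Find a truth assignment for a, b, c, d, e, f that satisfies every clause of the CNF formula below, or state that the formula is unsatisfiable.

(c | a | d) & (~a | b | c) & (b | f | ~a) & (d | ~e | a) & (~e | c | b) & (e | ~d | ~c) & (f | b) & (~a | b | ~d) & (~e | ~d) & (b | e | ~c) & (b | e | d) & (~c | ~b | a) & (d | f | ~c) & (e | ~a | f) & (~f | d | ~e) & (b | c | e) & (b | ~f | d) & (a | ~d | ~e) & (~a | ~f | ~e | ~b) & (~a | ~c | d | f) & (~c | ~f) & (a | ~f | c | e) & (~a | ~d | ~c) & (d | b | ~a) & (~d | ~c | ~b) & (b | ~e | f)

Branch on f: set f = 1.
From the singleton clause (~c), c = 0.
Branch on a: set a = 1.
From the singleton clause (b), b = 1.
From the singleton clause (~e), e = 0.
All clauses hold; d can take either value.

a: 1, b: 1, c: 0, d: 1, e: 0, f: 1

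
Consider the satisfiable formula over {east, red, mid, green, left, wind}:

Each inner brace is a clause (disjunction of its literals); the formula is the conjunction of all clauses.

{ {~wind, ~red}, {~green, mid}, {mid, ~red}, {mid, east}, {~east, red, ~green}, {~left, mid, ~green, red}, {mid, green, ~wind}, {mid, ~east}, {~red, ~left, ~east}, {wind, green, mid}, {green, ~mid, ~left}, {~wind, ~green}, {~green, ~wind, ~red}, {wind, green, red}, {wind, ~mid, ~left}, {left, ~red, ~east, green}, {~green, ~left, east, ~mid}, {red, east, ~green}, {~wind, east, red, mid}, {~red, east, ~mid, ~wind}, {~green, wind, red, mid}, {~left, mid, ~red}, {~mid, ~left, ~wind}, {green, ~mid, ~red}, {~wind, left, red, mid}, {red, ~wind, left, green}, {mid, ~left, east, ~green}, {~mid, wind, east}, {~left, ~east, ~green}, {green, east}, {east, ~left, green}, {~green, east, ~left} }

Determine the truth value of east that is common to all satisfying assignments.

Suppose east = 0.
Unit clause (mid) forces mid = 1.
Unit clause (wind) forces wind = 1.
Unit clause (~red) forces red = 0.
Unit clause (~green) forces green = 0.
But (green) is also a unit clause — contradiction.
So every satisfying assignment has east = True.

True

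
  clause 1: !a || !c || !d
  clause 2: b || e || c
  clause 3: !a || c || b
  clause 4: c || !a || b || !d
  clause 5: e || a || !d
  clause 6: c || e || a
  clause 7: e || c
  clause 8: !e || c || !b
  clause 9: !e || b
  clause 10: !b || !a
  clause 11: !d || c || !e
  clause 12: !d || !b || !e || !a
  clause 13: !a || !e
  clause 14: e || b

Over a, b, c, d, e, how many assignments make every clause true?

There are 2^5 = 32 truth assignments over (a, b, c, d, e).
Split on e. With e = true, the clauses containing e are satisfied and !e drops from the rest; 2 of the 2^4 = 16 assignments to the other variables satisfy what remains.
With e = false, by the same count on the reduced clause set, 1 assignment works.
Total: 2 + 1 = 3.

3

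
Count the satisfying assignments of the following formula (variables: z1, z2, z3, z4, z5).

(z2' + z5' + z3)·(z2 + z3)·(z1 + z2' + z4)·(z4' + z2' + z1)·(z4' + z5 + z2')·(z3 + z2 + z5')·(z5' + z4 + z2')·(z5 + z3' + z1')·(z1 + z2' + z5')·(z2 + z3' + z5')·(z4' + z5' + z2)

There are 2^5 = 32 truth assignments over (z1, z2, z3, z4, z5).
Split on z5. With z5 = 1, the clauses containing z5 are satisfied and z5' drops from the rest; 1 of the 2^4 = 16 assignments to the other variables satisfy what remains.
With z5 = 0, by the same count on the reduced clause set, 3 assignments work.
(One model: z1=F, z2=F, z3=T, z4=F, z5=F.)
Total: 1 + 3 = 4.

4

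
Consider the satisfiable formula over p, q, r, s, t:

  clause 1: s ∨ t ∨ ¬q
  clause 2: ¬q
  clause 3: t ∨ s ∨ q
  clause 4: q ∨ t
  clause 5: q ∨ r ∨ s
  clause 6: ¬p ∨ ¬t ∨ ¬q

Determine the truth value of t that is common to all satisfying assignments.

Suppose t = False.
Unit clause (¬q) forces q = False.
But (q) is also a unit clause — contradiction.
So every satisfying assignment has t = True.

True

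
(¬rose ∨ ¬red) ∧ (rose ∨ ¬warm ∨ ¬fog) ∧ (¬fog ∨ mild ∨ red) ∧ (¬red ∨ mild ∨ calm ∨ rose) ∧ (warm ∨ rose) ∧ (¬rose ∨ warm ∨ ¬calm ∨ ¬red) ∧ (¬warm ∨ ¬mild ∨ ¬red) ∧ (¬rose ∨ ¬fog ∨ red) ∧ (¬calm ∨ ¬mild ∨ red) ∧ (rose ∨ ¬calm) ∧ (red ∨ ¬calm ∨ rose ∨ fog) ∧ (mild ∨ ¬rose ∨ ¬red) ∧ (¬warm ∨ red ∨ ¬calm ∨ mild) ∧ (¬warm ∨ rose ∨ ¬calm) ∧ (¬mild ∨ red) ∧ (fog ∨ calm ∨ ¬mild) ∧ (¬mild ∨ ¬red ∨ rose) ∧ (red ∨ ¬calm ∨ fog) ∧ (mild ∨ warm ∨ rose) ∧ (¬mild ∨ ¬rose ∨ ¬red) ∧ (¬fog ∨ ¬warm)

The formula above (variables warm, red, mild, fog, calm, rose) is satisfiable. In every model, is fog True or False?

False

Suppose fog = True.
From the singleton clause (¬warm), warm = False.
From the singleton clause (rose), rose = True.
From the singleton clause (¬red), red = False.
But (red) is also a unit clause — contradiction.
So every satisfying assignment has fog = False.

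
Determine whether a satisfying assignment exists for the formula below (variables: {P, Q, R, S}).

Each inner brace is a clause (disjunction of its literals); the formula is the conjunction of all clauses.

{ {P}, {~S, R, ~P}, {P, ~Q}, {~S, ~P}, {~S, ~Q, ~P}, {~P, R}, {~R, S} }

Unit clause (P) forces P = 1.
Unit clause (~S) forces S = 0.
Unit clause (R) forces R = 1.
Now (~R) is unsatisfied and unit — conflict.
No assignment satisfies every clause.

Unsatisfiable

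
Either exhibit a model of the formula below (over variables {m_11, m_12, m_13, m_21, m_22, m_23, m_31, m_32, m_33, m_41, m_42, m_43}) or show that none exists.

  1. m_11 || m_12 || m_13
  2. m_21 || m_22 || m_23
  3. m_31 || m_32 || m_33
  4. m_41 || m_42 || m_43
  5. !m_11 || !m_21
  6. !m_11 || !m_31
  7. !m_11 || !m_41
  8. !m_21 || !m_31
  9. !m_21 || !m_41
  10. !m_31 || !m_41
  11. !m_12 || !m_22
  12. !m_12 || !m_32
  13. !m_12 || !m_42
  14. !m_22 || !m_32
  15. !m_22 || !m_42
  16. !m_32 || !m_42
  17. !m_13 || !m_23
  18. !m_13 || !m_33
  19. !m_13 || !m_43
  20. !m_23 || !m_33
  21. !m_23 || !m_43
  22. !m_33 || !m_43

Try m_11 = false.
Try m_12 = true.
Unit clause (!m_22) forces m_22 = false.
Unit clause (!m_32) forces m_32 = false.
Unit clause (!m_42) forces m_42 = false.
Try m_21 = true.
Unit clause (!m_31) forces m_31 = false.
Unit clause (m_33) forces m_33 = true.
Unit clause (!m_41) forces m_41 = false.
Unit clause (m_43) forces m_43 = true.
But (!m_43) is also a unit clause — contradiction.
Backtrack on m_21: now try m_21 = false.
Unit clause (m_23) forces m_23 = true.
Unit clause (!m_13) forces m_13 = false.
Unit clause (!m_33) forces m_33 = false.
Unit clause (m_31) forces m_31 = true.
Unit clause (!m_41) forces m_41 = false.
Unit clause (m_43) forces m_43 = true.
But (!m_43) is also a unit clause — contradiction.
Both values of m_21 lead to a conflict.
Backtrack on m_12: now try m_12 = false.
Unit clause (m_13) forces m_13 = true.
Unit clause (!m_23) forces m_23 = false.
Unit clause (!m_33) forces m_33 = false.
Unit clause (!m_43) forces m_43 = false.
Try m_21 = true.
Unit clause (!m_31) forces m_31 = false.
Unit clause (m_32) forces m_32 = true.
Unit clause (!m_41) forces m_41 = false.
Unit clause (m_42) forces m_42 = true.
But (!m_42) is also a unit clause — contradiction.
Backtrack on m_21: now try m_21 = false.
Unit clause (m_22) forces m_22 = true.
Unit clause (!m_32) forces m_32 = false.
Unit clause (m_31) forces m_31 = true.
Unit clause (!m_41) forces m_41 = false.
Unit clause (m_42) forces m_42 = true.
But (!m_42) is also a unit clause — contradiction.
Both values of m_21 lead to a conflict.
Both values of m_12 lead to a conflict.
Backtrack on m_11: now try m_11 = true.
Unit clause (!m_21) forces m_21 = false.
Unit clause (!m_31) forces m_31 = false.
Unit clause (!m_41) forces m_41 = false.
Try m_22 = true.
Unit clause (!m_12) forces m_12 = false.
Unit clause (!m_32) forces m_32 = false.
Unit clause (m_33) forces m_33 = true.
Unit clause (!m_42) forces m_42 = false.
Unit clause (m_43) forces m_43 = true.
But (!m_43) is also a unit clause — contradiction.
Backtrack on m_22: now try m_22 = false.
Unit clause (m_23) forces m_23 = true.
Unit clause (!m_13) forces m_13 = false.
Unit clause (!m_33) forces m_33 = false.
Unit clause (m_32) forces m_32 = true.
Unit clause (!m_12) forces m_12 = false.
Unit clause (!m_42) forces m_42 = false.
Unit clause (m_43) forces m_43 = true.
But (!m_43) is also a unit clause — contradiction.
Both values of m_22 lead to a conflict.
Both values of m_11 lead to a conflict.

UNSATISFIABLE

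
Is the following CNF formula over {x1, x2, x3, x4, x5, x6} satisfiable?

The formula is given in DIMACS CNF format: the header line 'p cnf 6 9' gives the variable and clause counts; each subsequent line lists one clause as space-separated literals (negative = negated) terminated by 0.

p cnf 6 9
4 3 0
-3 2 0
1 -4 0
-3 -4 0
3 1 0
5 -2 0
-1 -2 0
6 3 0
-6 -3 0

Try x4 = True.
From the singleton clause (x1), x1 = True.
From the singleton clause (¬x3), x3 = False.
From the singleton clause (¬x2), x2 = False.
From the singleton clause (x6), x6 = True.
No clause remains; x5 is free.
A satisfying assignment: x1: True; x2: False; x3: False; x4: True; x5: False; x6: True.

Satisfiable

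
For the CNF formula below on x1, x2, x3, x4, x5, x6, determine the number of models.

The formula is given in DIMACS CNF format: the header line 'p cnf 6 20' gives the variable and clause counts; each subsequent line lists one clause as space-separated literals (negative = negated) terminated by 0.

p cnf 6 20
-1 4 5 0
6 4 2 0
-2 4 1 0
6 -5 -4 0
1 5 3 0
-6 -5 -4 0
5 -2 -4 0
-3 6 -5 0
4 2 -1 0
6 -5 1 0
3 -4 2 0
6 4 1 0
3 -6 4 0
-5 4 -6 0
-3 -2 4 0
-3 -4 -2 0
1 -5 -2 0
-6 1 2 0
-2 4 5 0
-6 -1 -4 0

There are 2^6 = 64 truth assignments over (x1, x2, x3, x4, x5, x6).
Split on x2. With x2 = True, the clauses containing x2 are satisfied and ¬x2 drops from the rest; 1 of the 2^5 = 32 assignments to the other variables satisfy what remains.
With x2 = False, by the same count on the reduced clause set, 2 assignments work.
Total: 1 + 2 = 3.

3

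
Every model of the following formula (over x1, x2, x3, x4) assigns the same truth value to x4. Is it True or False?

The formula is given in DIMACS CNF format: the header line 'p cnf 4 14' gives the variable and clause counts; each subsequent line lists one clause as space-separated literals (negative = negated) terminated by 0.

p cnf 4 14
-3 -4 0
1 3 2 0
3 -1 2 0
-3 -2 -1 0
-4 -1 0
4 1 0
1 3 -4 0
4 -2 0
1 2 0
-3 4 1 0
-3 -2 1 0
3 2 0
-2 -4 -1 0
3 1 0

Suppose x4 = True.
From the singleton clause (¬x3), x3 = False.
From the singleton clause (¬x1), x1 = False.
That conflicts with the unit clause (x1).
So every satisfying assignment has x4 = False.

False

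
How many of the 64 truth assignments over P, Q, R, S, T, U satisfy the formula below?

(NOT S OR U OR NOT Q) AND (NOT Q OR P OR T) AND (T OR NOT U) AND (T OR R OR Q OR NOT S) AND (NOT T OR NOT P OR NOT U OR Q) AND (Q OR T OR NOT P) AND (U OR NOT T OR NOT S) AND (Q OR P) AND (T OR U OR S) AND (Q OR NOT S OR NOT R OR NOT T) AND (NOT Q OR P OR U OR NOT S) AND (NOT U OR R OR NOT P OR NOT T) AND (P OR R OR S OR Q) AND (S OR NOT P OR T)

12

There are 2^6 = 64 truth assignments over (P, Q, R, S, T, U).
Split on R. With R = true, the clauses containing R are satisfied and NOT R drops from the rest; 7 of the 2^5 = 32 assignments to the other variables satisfy what remains.
With R = false, by the same count on the reduced clause set, 5 assignments work.
(One model: P=F, Q=T, R=F, S=F, T=T, U=F.)
Total: 7 + 5 = 12.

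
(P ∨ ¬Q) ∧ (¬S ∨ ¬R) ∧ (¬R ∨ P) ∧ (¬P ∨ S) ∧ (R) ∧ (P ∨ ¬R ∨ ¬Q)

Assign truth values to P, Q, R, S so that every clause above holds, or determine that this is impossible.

UNSATISFIABLE

From the singleton clause (R), R = True.
From the singleton clause (¬S), S = False.
From the singleton clause (P), P = True.
But (¬P) is also a unit clause — contradiction.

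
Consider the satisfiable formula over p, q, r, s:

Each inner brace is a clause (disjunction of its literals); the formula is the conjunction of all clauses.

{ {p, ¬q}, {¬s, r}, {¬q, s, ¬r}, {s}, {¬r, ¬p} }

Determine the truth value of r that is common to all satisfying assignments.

Suppose r = False.
Unit clause (¬s) forces s = False.
Now (s) is unsatisfied and unit — conflict.
So every satisfying assignment has r = True.

True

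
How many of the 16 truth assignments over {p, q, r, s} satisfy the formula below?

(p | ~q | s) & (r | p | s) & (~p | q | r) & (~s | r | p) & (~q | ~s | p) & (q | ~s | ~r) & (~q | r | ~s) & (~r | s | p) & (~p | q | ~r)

3

There are 2^4 = 16 truth assignments over (p, q, r, s).
Check each against the 9 clauses (columns in the order p, q, r, s):
  F F F F  ✗ fails (r | p | s)
  F F F T  ✗ fails (~s | r | p)
  F F T F  ✗ fails (~r | s | p)
  F F T T  ✗ fails (q | ~s | ~r)
  F T F F  ✗ fails (p | ~q | s)
  F T F T  ✗ fails (~s | r | p)
  F T T F  ✗ fails (p | ~q | s)
  F T T T  ✗ fails (~q | ~s | p)
  T F F F  ✗ fails (~p | q | r)
  T F F T  ✗ fails (~p | q | r)
  T F T F  ✗ fails (~p | q | ~r)
  T F T T  ✗ fails (q | ~s | ~r)
  T T F F  ✓ satisfies all
  T T F T  ✗ fails (~q | r | ~s)
  T T T F  ✓ satisfies all
  T T T T  ✓ satisfies all
3 of the 16 rows are models.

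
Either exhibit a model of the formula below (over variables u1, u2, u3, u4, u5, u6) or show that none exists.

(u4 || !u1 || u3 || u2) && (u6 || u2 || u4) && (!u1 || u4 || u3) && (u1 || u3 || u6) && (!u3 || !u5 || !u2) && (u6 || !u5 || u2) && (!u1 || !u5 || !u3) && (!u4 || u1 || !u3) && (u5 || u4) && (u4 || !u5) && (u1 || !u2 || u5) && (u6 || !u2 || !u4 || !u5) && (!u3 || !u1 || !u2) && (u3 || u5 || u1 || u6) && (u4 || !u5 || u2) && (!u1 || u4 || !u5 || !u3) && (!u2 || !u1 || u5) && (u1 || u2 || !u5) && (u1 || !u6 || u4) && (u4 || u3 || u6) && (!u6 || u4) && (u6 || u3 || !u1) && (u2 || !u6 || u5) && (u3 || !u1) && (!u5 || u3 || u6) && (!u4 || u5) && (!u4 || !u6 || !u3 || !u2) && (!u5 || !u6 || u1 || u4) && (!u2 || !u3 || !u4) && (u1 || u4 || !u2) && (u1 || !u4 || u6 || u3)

u1=false; u2=true; u3=false; u4=true; u5=true; u6=true

Try u5 = true.
The clause (u4) is unit, so u4 = true.
Try u3 = false.
The clause (!u1) is unit, so u1 = false.
The clause (u6) is unit, so u6 = true.
The clause (u2) is unit, so u2 = true.
Every clause now holds.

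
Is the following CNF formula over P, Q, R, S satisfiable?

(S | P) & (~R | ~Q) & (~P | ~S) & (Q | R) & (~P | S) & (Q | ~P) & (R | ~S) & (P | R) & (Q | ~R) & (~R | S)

No, unsatisfiable

Branch on S: set S = 1.
The clause (~P) is unit, so P = 0.
The clause (R) is unit, so R = 1.
The clause (~Q) is unit, so Q = 0.
That conflicts with the unit clause (Q).
So S must be the other value — set S = 0.
The clause (P) is unit, so P = 1.
That conflicts with the unit clause (~P).
Neither S = 1 nor S = 0 works.
No assignment satisfies every clause.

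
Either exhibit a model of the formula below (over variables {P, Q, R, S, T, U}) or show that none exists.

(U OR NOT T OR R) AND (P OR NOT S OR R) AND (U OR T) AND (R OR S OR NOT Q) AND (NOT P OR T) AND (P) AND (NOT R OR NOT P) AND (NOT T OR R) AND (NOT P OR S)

UNSATISFIABLE

From the singleton clause (P), P = true.
From the singleton clause (T), T = true.
From the singleton clause (NOT R), R = false.
That conflicts with the unit clause (R).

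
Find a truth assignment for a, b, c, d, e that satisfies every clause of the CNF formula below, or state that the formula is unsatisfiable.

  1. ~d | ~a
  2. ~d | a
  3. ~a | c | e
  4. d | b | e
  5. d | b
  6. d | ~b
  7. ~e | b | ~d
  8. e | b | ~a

UNSATISFIABLE

Branch on d: set d = 0.
The clause (b) is unit, so b = 1.
That conflicts with the unit clause (~b).
So d must be the other value — set d = 1.
The clause (~a) is unit, so a = 0.
That conflicts with the unit clause (a).
Neither d = 1 nor d = 0 works.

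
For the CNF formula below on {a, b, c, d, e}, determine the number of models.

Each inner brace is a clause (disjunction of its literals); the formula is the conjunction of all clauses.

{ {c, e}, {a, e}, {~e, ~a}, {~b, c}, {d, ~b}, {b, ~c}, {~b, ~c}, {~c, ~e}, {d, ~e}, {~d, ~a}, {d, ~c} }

1

There are 2^5 = 32 truth assignments over (a, b, c, d, e).
Split on d. With d = 1, the clauses containing d are satisfied and ~d drops from the rest; 1 of the 2^4 = 16 assignments to the other variables satisfy what remains.
With d = 0, by the same count on the reduced clause set, 0 assignments work.
(One model: a=F, b=F, c=F, d=T, e=T.)
Total: 1 + 0 = 1.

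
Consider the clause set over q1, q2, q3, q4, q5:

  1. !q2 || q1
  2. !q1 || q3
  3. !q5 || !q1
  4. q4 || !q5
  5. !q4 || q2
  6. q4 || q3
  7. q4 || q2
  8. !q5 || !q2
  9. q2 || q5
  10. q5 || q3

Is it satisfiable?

Branch on q2: set q2 = true.
(q1) alone gives q1 = true.
(q3) alone gives q3 = true.
(!q5) alone gives q5 = false.
Every clause is now satisfied; q4 is unconstrained.
A satisfying assignment: q1=true; q2=true; q3=true; q4=true; q5=false.

Satisfiable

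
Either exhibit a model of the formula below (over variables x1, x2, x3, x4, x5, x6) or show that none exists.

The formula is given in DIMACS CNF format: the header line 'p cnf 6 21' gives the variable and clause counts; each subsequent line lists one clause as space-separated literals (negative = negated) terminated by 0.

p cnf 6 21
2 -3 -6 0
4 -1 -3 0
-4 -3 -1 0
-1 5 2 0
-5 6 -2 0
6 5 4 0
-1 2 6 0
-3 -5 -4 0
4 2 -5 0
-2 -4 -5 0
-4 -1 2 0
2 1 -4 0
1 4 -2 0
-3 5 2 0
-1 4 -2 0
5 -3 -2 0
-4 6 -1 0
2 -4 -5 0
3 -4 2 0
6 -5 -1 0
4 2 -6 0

Try x2 = True.
Try x5 = False.
The clause (¬x3) is unit, so x3 = False.
Try x6 = True.
Try x1 = True.
The clause (x4) is unit, so x4 = True.
All clauses are satisfied.

x1 ↦ True; x2 ↦ True; x3 ↦ False; x4 ↦ True; x5 ↦ False; x6 ↦ True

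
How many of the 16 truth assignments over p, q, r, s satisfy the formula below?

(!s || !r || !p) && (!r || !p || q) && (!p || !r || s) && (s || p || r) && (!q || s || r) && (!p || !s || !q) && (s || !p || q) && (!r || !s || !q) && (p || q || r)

There are 2^4 = 16 truth assignments over (p, q, r, s).
Check each against the 9 clauses (columns in the order p, q, r, s):
  F F F F  ✗ fails (s || p || r)
  F F F T  ✗ fails (p || q || r)
  F F T F  ✓ satisfies all
  F F T T  ✓ satisfies all
  F T F F  ✗ fails (s || p || r)
  F T F T  ✓ satisfies all
  F T T F  ✓ satisfies all
  F T T T  ✗ fails (!r || !s || !q)
  T F F F  ✗ fails (s || !p || q)
  T F F T  ✓ satisfies all
  T F T F  ✗ fails (!r || !p || q)
  T F T T  ✗ fails (!s || !r || !p)
  T T F F  ✗ fails (!q || s || r)
  T T F T  ✗ fails (!p || !s || !q)
  T T T F  ✗ fails (!p || !r || s)
  T T T T  ✗ fails (!s || !r || !p)
5 of the 16 rows are models.

5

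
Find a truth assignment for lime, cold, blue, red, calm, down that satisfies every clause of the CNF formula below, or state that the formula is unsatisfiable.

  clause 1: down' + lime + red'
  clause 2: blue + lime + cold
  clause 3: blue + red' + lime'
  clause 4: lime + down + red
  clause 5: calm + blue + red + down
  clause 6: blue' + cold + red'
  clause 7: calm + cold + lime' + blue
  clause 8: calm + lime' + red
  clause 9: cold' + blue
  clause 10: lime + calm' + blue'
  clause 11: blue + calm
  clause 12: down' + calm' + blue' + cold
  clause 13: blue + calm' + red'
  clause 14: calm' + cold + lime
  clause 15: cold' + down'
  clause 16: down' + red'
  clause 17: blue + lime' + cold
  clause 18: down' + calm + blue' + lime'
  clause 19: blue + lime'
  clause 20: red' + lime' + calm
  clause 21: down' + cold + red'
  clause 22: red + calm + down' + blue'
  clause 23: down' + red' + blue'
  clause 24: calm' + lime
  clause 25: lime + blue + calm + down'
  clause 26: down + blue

lime ↦ 1,  cold ↦ 1,  blue ↦ 1,  red ↦ 0,  calm ↦ 1,  down ↦ 0

Branch on cold: set cold = 1.
(blue) alone gives blue = 1.
(down') alone gives down = 0.
Branch on lime: set lime = 1.
Branch on calm: set calm = 1.
No clause remains; red is free.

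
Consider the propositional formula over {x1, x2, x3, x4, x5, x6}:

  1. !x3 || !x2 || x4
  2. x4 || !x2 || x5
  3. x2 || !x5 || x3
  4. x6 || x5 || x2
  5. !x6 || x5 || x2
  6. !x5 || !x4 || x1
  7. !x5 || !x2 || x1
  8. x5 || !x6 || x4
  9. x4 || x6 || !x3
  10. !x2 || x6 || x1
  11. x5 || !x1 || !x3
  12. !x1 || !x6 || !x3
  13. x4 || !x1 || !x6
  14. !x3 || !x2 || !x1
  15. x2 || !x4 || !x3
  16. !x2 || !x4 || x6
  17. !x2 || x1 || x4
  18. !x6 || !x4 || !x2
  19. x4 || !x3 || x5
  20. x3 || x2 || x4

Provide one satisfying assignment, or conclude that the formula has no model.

Try x3 = false.
Try x2 = true.
Try x4 = false.
Unit clause (x5) forces x5 = true.
Unit clause (x1) forces x1 = true.
Unit clause (!x6) forces x6 = false.
All clauses are satisfied.

x1: true, x2: true, x3: false, x4: false, x5: true, x6: false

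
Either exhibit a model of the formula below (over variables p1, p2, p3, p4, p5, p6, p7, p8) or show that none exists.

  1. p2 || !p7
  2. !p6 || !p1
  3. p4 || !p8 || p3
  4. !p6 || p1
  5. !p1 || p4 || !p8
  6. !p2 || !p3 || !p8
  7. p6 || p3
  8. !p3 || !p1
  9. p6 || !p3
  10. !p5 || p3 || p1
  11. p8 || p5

UNSATISFIABLE

Branch on p2: set p2 = true.
Branch on p6: set p6 = false.
The clause (p3) is unit, so p3 = true.
Now (!p3) is unsatisfied and unit — conflict.
That branch fails; take p6 = true instead.
The clause (!p1) is unit, so p1 = false.
Now (p1) is unsatisfied and unit — conflict.
Either choice for p6 ends in contradiction.
That branch fails; take p2 = false instead.
The clause (!p7) is unit, so p7 = false.
Branch on p6: set p6 = false.
The clause (p3) is unit, so p3 = true.
Now (!p3) is unsatisfied and unit — conflict.
That branch fails; take p6 = true instead.
The clause (!p1) is unit, so p1 = false.
Now (p1) is unsatisfied and unit — conflict.
Either choice for p6 ends in contradiction.
Either choice for p2 ends in contradiction.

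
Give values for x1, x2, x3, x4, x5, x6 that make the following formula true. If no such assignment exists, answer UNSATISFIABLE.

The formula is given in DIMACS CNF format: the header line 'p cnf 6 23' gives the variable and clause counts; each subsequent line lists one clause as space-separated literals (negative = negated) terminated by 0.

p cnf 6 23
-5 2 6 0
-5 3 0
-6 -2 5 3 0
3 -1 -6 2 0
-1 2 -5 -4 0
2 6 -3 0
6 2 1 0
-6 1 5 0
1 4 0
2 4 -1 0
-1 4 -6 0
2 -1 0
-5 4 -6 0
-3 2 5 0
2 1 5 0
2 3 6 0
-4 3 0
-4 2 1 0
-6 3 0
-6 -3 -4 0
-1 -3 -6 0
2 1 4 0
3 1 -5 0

Case x5 = True:
(x3) alone gives x3 = True.
Case x2 = True:
Case x1 = False:
(x4) alone gives x4 = True.
(¬x6) alone gives x6 = False.
All clauses are satisfied.

x1=False,  x2=True,  x3=True,  x4=True,  x5=True,  x6=False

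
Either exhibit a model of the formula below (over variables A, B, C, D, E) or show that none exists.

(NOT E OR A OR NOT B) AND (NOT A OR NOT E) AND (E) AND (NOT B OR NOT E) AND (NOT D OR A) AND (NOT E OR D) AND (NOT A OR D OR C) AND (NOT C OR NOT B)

UNSATISFIABLE

(E) alone gives E = true.
(NOT A) alone gives A = false.
(NOT B) alone gives B = false.
(NOT D) alone gives D = false.
But (D) is also a unit clause — contradiction.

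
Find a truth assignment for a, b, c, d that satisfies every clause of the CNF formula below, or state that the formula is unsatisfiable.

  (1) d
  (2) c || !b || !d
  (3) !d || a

a ↦ true, b ↦ true, c ↦ true, d ↦ true

From the singleton clause (d), d = true.
From the singleton clause (a), a = true.
Branch on c: set c = true.
All clauses hold; b can take either value.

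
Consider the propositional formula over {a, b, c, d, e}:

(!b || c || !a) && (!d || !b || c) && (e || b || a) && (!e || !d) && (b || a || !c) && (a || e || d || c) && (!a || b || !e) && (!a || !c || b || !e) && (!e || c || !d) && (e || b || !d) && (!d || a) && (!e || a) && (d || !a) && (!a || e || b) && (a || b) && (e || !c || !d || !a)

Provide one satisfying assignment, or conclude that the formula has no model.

a ↦ false, b ↦ true, c ↦ true, d ↦ false, e ↦ false

Suppose e = false.
Suppose b = true.
Suppose c = true.
Suppose d = false.
(!a) alone gives a = false.
All clauses are satisfied.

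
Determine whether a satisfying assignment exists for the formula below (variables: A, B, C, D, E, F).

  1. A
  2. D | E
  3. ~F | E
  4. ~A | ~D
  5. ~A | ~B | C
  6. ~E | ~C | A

Yes

Unit clause (A) forces A = 1.
Unit clause (~D) forces D = 0.
Unit clause (E) forces E = 1.
Case B = 0:
No clause remains; C, F are free.
A satisfying assignment: A ↦ 1; B ↦ 0; C ↦ 0; D ↦ 0; E ↦ 1; F ↦ 0.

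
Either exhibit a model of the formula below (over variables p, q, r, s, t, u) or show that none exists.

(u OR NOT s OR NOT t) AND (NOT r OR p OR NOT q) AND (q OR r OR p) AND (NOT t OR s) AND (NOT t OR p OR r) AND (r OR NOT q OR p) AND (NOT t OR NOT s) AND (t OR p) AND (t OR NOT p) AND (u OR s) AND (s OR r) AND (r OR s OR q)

Case t = false:
The clause (p) is unit, so p = true.
But (NOT p) is also a unit clause — contradiction.
So t must be the other value — set t = true.
The clause (s) is unit, so s = true.
But (NOT s) is also a unit clause — contradiction.
Either choice for t ends in contradiction.

UNSATISFIABLE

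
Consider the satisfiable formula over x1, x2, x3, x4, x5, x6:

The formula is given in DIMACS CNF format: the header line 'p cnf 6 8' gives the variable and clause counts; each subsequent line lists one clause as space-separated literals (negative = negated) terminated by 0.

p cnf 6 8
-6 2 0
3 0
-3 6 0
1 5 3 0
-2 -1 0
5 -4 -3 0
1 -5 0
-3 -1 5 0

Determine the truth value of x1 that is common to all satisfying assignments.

Suppose x1 = True.
The clause (x3) is unit, so x3 = True.
The clause (x6) is unit, so x6 = True.
The clause (x2) is unit, so x2 = True.
Now (¬x2) is unsatisfied and unit — conflict.
So every satisfying assignment has x1 = False.

False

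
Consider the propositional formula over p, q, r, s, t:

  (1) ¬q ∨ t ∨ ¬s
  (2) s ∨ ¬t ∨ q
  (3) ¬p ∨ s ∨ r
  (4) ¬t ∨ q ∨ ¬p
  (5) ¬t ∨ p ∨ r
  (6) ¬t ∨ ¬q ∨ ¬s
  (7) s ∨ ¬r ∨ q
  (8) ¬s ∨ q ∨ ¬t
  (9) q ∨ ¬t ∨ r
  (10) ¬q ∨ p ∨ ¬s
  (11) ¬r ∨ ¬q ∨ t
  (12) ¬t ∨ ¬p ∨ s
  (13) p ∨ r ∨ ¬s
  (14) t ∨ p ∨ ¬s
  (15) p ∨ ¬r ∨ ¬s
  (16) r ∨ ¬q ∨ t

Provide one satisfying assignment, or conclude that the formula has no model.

p: True,  q: False,  r: False,  s: True,  t: False

Case q = False:
Case s = True:
(¬t) alone gives t = False.
(p) alone gives p = True.
No clause remains; r is free.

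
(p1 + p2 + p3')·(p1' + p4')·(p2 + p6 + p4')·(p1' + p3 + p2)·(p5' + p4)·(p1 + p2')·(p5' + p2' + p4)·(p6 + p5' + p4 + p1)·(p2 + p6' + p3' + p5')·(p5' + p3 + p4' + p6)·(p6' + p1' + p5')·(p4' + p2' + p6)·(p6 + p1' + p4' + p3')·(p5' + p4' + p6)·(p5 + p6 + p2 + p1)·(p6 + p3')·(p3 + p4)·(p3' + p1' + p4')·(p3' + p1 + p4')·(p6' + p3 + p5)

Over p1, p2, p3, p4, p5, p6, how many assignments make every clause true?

There are 2^6 = 64 truth assignments over (p1, p2, p3, p4, p5, p6).
Split on p6. With p6 = 1, the clauses containing p6 are satisfied and p6' drops from the rest; 3 of the 2^5 = 32 assignments to the other variables satisfy what remains.
With p6 = 0, by the same count on the reduced clause set, 0 assignments work.
Total: 3 + 0 = 3.

3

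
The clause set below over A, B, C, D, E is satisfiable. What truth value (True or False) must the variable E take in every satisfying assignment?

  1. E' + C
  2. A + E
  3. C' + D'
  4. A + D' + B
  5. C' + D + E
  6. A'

True

Suppose E = 0.
The clause (A) is unit, so A = 1.
Now (A') is unsatisfied and unit — conflict.
So every satisfying assignment has E = True.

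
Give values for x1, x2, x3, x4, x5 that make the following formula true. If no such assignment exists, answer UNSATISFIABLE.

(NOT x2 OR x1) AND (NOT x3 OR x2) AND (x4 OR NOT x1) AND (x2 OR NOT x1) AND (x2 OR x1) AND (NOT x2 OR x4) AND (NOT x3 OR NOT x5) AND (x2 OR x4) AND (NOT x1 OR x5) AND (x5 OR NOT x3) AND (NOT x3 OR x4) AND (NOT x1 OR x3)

UNSATISFIABLE

Suppose x2 = false.
From the singleton clause (NOT x3), x3 = false.
From the singleton clause (NOT x1), x1 = false.
Now (x1) is unsatisfied and unit — conflict.
Undo x2 and try x2 = true.
From the singleton clause (x1), x1 = true.
From the singleton clause (x4), x4 = true.
From the singleton clause (x5), x5 = true.
From the singleton clause (NOT x3), x3 = false.
Now (x3) is unsatisfied and unit — conflict.
Neither x2 = true nor x2 = false works.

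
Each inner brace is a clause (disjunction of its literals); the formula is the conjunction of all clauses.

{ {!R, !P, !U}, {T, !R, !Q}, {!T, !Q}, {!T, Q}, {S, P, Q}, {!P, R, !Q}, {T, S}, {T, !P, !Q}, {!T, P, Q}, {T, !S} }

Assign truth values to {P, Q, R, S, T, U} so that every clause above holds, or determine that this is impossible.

UNSATISFIABLE

Suppose T = false.
(S) alone gives S = true.
But (!S) is also a unit clause — contradiction.
So T must be the other value — set T = true.
(!Q) alone gives Q = false.
But (Q) is also a unit clause — contradiction.
Neither T = true nor T = false works.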